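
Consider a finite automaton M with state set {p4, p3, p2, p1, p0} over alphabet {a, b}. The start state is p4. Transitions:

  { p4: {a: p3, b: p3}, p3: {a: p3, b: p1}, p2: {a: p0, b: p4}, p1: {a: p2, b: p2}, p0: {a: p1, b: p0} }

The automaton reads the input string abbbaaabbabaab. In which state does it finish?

p4 → p3 → p1 → p2 → p4 → p3 → p3 → p3 → p1 → p2 → p0 → p0 → p1 → p2 → p4

p4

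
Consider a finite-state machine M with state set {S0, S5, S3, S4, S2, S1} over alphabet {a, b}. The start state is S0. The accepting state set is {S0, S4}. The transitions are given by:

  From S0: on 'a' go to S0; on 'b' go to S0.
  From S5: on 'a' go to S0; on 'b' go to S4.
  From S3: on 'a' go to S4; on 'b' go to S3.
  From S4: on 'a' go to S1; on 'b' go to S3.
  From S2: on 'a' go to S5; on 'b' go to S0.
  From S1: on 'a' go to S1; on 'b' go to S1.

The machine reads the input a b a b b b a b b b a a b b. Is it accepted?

Trace: S0 -a-> S0 -b-> S0 -a-> S0 -b-> S0 -b-> S0 -b-> S0 -a-> S0 -b-> S0 -b-> S0 -b-> S0 -a-> S0 -a-> S0 -b-> S0 -b-> S0
End state S0 is accepting.

Yes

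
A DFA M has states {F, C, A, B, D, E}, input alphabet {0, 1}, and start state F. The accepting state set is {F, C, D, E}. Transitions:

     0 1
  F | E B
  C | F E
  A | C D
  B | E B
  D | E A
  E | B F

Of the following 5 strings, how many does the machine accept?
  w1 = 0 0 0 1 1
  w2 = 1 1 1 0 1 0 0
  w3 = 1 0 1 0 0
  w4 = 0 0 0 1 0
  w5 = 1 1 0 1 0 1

w1:
  start at F
  read '0': F → E
  read '0': E → B
  read '0': B → E
  read '1': E → F
  read '1': F → B
  end B, rejected
w2:
  start at F
  read '1': F → B
  read '1': B → B
  read '1': B → B
  read '0': B → E
  read '1': E → F
  read '0': F → E
  read '0': E → B
  end B, rejected
w3:
  start at F
  read '1': F → B
  read '0': B → E
  read '1': E → F
  read '0': F → E
  read '0': E → B
  end B, rejected
w4:
  start at F
  read '0': F → E
  read '0': E → B
  read '0': B → E
  read '1': E → F
  read '0': F → E
  end E, accepted
w5:
  start at F
  read '1': F → B
  read '1': B → B
  read '0': B → E
  read '1': E → F
  read '0': F → E
  read '1': E → F
  end F, accepted

2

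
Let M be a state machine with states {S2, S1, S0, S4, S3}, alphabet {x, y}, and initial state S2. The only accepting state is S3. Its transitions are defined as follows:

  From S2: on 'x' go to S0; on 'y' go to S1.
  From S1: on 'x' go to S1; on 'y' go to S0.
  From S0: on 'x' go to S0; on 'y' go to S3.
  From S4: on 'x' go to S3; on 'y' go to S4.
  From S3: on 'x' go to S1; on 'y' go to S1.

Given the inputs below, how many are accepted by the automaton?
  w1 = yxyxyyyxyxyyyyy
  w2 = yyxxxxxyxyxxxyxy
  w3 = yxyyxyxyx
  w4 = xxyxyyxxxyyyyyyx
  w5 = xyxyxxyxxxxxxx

1

w1: S2 → S1 → S1 → S0 → S0 → S3 → S1 → S0 → S0 → S3 → S1 → S0 → S3 → S1 → S0 → S3  → end S3, accepted
w2: S2 → S1 → S0 → S0 → S0 → S0 → S0 → S0 → S3 → S1 → S0 → S0 → S0 → S0 → S3 → S1 → S0  → end S0, rejected
w3: S2 → S1 → S1 → S0 → S3 → S1 → S0 → S0 → S3 → S1  → end S1, rejected
w4: S2 → S0 → S0 → S3 → S1 → S0 → S3 → S1 → S1 → S1 → S0 → S3 → S1 → S0 → S3 → S1 → S1  → end S1, rejected
w5: S2 → S0 → S3 → S1 → S0 → S0 → S0 → S3 → S1 → S1 → S1 → S1 → S1 → S1 → S1  → end S1, rejected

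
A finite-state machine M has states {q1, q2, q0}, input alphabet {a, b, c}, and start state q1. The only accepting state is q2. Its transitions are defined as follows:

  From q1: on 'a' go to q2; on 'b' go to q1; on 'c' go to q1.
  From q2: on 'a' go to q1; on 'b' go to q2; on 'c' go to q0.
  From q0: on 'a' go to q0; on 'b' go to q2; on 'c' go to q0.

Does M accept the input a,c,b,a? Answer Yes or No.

No

Trace: q1 -a-> q2 -c-> q0 -b-> q2 -a-> q1
End state q1 is not accepting.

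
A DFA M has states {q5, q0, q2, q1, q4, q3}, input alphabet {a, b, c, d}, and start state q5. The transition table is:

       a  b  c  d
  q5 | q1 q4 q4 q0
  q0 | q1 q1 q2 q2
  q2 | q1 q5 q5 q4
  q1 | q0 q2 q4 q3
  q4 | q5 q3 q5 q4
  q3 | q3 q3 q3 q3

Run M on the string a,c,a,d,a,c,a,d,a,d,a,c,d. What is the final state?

q3

start at q5
read 'a': q5 → q1
read 'c': q1 → q4
read 'a': q4 → q5
read 'd': q5 → q0
read 'a': q0 → q1
read 'c': q1 → q4
read 'a': q4 → q5
read 'd': q5 → q0
read 'a': q0 → q1
read 'd': q1 → q3
read 'a': q3 → q3
read 'c': q3 → q3
read 'd': q3 → q3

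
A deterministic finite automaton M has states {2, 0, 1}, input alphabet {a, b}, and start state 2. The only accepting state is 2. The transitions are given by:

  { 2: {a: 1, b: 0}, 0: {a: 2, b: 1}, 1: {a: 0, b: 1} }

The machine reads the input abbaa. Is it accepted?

start at 2
read 'a': 2 → 1
read 'b': 1 → 1
read 'b': 1 → 1
read 'a': 1 → 0
read 'a': 0 → 2
End state 2 is accepting.

Yes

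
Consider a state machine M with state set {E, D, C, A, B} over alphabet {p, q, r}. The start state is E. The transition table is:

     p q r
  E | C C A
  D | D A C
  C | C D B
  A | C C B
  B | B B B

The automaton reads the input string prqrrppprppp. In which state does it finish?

B

start at E
read 'p': E → C
read 'r': C → B
read 'q': B → B
read 'r': B → B
read 'r': B → B
read 'p': B → B
read 'p': B → B
read 'p': B → B
read 'r': B → B
read 'p': B → B
read 'p': B → B
read 'p': B → B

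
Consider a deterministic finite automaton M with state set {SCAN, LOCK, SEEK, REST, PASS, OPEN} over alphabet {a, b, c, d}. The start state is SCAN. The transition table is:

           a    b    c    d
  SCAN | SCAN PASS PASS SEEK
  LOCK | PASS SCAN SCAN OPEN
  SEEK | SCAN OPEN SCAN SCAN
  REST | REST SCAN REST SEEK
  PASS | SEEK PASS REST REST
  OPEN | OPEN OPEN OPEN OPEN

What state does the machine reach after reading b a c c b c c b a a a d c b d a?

Trace: SCAN -b-> PASS -a-> SEEK -c-> SCAN -c-> PASS -b-> PASS -c-> REST -c-> REST -b-> SCAN -a-> SCAN -a-> SCAN -a-> SCAN -d-> SEEK -c-> SCAN -b-> PASS -d-> REST -a-> REST

REST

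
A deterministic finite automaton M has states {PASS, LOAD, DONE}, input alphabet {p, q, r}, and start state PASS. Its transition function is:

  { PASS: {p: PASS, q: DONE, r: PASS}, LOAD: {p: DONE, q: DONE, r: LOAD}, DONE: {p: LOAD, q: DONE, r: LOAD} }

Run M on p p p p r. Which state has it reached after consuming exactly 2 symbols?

PASS

PASS → PASS → PASS
After 2 symbols: PASS.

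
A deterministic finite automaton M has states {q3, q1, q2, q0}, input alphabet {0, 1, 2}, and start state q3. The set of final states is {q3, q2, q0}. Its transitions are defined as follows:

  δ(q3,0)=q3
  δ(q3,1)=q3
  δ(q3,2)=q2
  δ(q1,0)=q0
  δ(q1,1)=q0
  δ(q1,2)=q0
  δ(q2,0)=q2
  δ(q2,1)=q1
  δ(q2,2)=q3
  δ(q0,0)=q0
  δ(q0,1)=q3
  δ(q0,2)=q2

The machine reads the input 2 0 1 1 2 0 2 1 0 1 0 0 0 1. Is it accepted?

Yes

start at q3
read '2': q3 → q2
read '0': q2 → q2
read '1': q2 → q1
read '1': q1 → q0
read '2': q0 → q2
read '0': q2 → q2
read '2': q2 → q3
read '1': q3 → q3
read '0': q3 → q3
read '1': q3 → q3
read '0': q3 → q3
read '0': q3 → q3
read '0': q3 → q3
read '1': q3 → q3
End state q3 is accepting.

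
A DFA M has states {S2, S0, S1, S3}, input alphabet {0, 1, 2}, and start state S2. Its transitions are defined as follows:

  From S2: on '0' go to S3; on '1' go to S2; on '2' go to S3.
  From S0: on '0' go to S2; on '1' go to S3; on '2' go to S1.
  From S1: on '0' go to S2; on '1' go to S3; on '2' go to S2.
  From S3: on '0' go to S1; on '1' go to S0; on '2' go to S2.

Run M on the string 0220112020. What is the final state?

Trace: S2 -0-> S3 -2-> S2 -2-> S3 -0-> S1 -1-> S3 -1-> S0 -2-> S1 -0-> S2 -2-> S3 -0-> S1

S1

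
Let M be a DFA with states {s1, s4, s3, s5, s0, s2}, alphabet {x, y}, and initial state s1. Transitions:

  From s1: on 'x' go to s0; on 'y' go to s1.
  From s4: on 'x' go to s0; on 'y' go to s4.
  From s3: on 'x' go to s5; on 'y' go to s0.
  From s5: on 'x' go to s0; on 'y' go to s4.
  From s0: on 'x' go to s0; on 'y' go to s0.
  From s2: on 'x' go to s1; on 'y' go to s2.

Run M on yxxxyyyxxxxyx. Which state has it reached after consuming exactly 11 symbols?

Trace: s1 -y-> s1 -x-> s0 -x-> s0 -x-> s0 -y-> s0 -y-> s0 -y-> s0 -x-> s0 -x-> s0 -x-> s0 -x-> s0
After 11 symbols: s0.

s0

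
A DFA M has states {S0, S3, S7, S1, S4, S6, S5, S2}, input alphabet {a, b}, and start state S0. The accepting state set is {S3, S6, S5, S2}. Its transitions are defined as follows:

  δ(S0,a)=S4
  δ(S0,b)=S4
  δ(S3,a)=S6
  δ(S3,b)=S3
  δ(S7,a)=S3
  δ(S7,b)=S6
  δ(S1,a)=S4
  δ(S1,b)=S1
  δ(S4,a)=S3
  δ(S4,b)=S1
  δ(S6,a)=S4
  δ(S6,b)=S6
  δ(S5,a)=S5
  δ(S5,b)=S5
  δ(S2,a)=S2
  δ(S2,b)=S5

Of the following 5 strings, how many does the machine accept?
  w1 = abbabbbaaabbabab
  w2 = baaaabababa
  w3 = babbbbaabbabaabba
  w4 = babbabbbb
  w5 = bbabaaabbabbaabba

3

w1:
  start at S0
  read 'a': S0 → S4
  read 'b': S4 → S1
  read 'b': S1 → S1
  read 'a': S1 → S4
  read 'b': S4 → S1
  read 'b': S1 → S1
  read 'b': S1 → S1
  read 'a': S1 → S4
  read 'a': S4 → S3
  read 'a': S3 → S6
  read 'b': S6 → S6
  read 'b': S6 → S6
  read 'a': S6 → S4
  read 'b': S4 → S1
  read 'a': S1 → S4
  read 'b': S4 → S1
  end S1, rejected
w2:
  start at S0
  read 'b': S0 → S4
  read 'a': S4 → S3
  read 'a': S3 → S6
  read 'a': S6 → S4
  read 'a': S4 → S3
  read 'b': S3 → S3
  read 'a': S3 → S6
  read 'b': S6 → S6
  read 'a': S6 → S4
  read 'b': S4 → S1
  read 'a': S1 → S4
  end S4, rejected
w3:
  start at S0
  read 'b': S0 → S4
  read 'a': S4 → S3
  read 'b': S3 → S3
  read 'b': S3 → S3
  read 'b': S3 → S3
  read 'b': S3 → S3
  read 'a': S3 → S6
  read 'a': S6 → S4
  read 'b': S4 → S1
  read 'b': S1 → S1
  read 'a': S1 → S4
  read 'b': S4 → S1
  read 'a': S1 → S4
  read 'a': S4 → S3
  read 'b': S3 → S3
  read 'b': S3 → S3
  read 'a': S3 → S6
  end S6, accepted
w4:
  start at S0
  read 'b': S0 → S4
  read 'a': S4 → S3
  read 'b': S3 → S3
  read 'b': S3 → S3
  read 'a': S3 → S6
  read 'b': S6 → S6
  read 'b': S6 → S6
  read 'b': S6 → S6
  read 'b': S6 → S6
  end S6, accepted
w5:
  start at S0
  read 'b': S0 → S4
  read 'b': S4 → S1
  read 'a': S1 → S4
  read 'b': S4 → S1
  read 'a': S1 → S4
  read 'a': S4 → S3
  read 'a': S3 → S6
  read 'b': S6 → S6
  read 'b': S6 → S6
  read 'a': S6 → S4
  read 'b': S4 → S1
  read 'b': S1 → S1
  read 'a': S1 → S4
  read 'a': S4 → S3
  read 'b': S3 → S3
  read 'b': S3 → S3
  read 'a': S3 → S6
  end S6, accepted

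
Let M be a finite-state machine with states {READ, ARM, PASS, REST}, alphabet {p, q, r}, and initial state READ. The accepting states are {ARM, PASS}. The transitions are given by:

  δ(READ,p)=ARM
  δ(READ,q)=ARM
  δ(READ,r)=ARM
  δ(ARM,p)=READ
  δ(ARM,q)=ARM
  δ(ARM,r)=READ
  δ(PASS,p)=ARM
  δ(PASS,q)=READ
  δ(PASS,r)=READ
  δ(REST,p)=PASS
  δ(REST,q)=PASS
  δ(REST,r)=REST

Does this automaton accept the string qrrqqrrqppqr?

No

Trace: READ -q-> ARM -r-> READ -r-> ARM -q-> ARM -q-> ARM -r-> READ -r-> ARM -q-> ARM -p-> READ -p-> ARM -q-> ARM -r-> READ
End state READ is not accepting.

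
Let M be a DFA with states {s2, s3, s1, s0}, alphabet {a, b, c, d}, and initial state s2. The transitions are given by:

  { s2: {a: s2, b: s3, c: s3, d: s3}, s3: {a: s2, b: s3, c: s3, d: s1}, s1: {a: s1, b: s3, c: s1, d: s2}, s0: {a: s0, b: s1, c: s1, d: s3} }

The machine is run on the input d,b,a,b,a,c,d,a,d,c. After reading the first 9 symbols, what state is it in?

s2

s2 → s3 → s3 → s2 → s3 → s2 → s3 → s1 → s1 → s2
After 9 symbols: s2.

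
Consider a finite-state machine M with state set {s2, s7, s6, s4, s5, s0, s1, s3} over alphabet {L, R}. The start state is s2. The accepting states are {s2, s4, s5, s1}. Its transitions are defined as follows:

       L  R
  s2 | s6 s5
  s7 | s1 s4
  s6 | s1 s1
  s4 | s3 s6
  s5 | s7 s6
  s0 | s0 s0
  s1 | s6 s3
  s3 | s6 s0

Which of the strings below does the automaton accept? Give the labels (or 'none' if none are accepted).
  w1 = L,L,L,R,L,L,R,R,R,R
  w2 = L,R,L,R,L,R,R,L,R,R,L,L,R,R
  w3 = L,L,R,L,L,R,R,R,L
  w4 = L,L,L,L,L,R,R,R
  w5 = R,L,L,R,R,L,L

w1:
  start at s2
  read 'L': s2 → s6
  read 'L': s6 → s1
  read 'L': s1 → s6
  read 'R': s6 → s1
  read 'L': s1 → s6
  read 'L': s6 → s1
  read 'R': s1 → s3
  read 'R': s3 → s0
  read 'R': s0 → s0
  read 'R': s0 → s0
  end s0, rejected
w2:
  start at s2
  read 'L': s2 → s6
  read 'R': s6 → s1
  read 'L': s1 → s6
  read 'R': s6 → s1
  read 'L': s1 → s6
  read 'R': s6 → s1
  read 'R': s1 → s3
  read 'L': s3 → s6
  read 'R': s6 → s1
  read 'R': s1 → s3
  read 'L': s3 → s6
  read 'L': s6 → s1
  read 'R': s1 → s3
  read 'R': s3 → s0
  end s0, rejected
w3:
  start at s2
  read 'L': s2 → s6
  read 'L': s6 → s1
  read 'R': s1 → s3
  read 'L': s3 → s6
  read 'L': s6 → s1
  read 'R': s1 → s3
  read 'R': s3 → s0
  read 'R': s0 → s0
  read 'L': s0 → s0
  end s0, rejected
w4:
  start at s2
  read 'L': s2 → s6
  read 'L': s6 → s1
  read 'L': s1 → s6
  read 'L': s6 → s1
  read 'L': s1 → s6
  read 'R': s6 → s1
  read 'R': s1 → s3
  read 'R': s3 → s0
  end s0, rejected
w5:
  start at s2
  read 'R': s2 → s5
  read 'L': s5 → s7
  read 'L': s7 → s1
  read 'R': s1 → s3
  read 'R': s3 → s0
  read 'L': s0 → s0
  read 'L': s0 → s0
  end s0, rejected

none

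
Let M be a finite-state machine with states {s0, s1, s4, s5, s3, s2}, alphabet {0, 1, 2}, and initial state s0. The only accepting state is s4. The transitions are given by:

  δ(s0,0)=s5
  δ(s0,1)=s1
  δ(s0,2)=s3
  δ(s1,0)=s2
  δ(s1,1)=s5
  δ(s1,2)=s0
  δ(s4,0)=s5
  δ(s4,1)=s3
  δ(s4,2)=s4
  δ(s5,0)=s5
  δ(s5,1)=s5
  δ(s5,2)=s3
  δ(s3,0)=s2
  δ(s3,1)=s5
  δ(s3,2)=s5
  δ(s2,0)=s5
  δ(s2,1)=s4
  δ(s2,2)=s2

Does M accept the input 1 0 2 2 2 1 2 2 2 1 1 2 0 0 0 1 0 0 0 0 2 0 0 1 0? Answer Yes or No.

s0 → s1 → s2 → s2 → s2 → s2 → s4 → s4 → s4 → s4 → s3 → s5 → s3 → s2 → s5 → s5 → s5 → s5 → s5 → s5 → s5 → s3 → s2 → s5 → s5 → s5
End state s5 is not accepting.

No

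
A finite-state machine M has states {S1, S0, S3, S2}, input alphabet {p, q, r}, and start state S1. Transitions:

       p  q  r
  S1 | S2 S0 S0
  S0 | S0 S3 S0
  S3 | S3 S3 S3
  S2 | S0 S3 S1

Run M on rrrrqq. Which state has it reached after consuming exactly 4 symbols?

S1 → S0 → S0 → S0 → S0
After 4 symbols: S0.

S0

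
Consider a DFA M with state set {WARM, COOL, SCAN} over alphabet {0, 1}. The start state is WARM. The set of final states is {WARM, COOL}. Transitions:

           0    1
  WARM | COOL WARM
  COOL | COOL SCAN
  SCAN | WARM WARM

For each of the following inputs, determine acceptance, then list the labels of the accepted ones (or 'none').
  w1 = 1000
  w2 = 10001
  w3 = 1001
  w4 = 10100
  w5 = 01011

w1, w4, w5

w1: Trace: WARM -1-> WARM -0-> COOL -0-> COOL -0-> COOL  → end COOL, accepted
w2: Trace: WARM -1-> WARM -0-> COOL -0-> COOL -0-> COOL -1-> SCAN  → end SCAN, rejected
w3: Trace: WARM -1-> WARM -0-> COOL -0-> COOL -1-> SCAN  → end SCAN, rejected
w4: Trace: WARM -1-> WARM -0-> COOL -1-> SCAN -0-> WARM -0-> COOL  → end COOL, accepted
w5: Trace: WARM -0-> COOL -1-> SCAN -0-> WARM -1-> WARM -1-> WARM  → end WARM, accepted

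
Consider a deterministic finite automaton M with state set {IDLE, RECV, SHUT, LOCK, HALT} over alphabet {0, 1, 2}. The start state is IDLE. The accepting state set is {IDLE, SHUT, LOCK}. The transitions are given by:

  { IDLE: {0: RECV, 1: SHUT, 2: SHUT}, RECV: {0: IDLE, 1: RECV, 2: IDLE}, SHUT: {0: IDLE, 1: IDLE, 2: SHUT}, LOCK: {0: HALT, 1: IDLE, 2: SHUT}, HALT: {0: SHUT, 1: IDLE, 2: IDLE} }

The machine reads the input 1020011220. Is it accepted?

Yes

start at IDLE
read '1': IDLE → SHUT
read '0': SHUT → IDLE
read '2': IDLE → SHUT
read '0': SHUT → IDLE
read '0': IDLE → RECV
read '1': RECV → RECV
read '1': RECV → RECV
read '2': RECV → IDLE
read '2': IDLE → SHUT
read '0': SHUT → IDLE
End state IDLE is accepting.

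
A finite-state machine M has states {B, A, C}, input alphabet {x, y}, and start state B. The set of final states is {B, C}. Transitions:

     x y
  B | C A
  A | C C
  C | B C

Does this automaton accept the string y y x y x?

Trace: B -y-> A -y-> C -x-> B -y-> A -x-> C
End state C is accepting.

Yes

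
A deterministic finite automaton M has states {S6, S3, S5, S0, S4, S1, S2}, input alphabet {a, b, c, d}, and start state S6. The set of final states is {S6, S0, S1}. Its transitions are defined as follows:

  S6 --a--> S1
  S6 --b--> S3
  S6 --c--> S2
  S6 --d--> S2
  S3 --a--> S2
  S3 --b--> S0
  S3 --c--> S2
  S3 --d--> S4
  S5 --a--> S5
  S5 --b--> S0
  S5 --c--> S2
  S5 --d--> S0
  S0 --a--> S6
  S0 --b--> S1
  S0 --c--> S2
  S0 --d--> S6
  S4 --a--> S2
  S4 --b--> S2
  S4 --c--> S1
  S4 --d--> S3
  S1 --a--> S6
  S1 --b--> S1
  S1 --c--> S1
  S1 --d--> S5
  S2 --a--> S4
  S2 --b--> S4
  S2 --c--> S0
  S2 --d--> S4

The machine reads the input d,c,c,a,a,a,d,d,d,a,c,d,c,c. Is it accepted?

Yes

start at S6
read 'd': S6 → S2
read 'c': S2 → S0
read 'c': S0 → S2
read 'a': S2 → S4
read 'a': S4 → S2
read 'a': S2 → S4
read 'd': S4 → S3
read 'd': S3 → S4
read 'd': S4 → S3
read 'a': S3 → S2
read 'c': S2 → S0
read 'd': S0 → S6
read 'c': S6 → S2
read 'c': S2 → S0
End state S0 is accepting.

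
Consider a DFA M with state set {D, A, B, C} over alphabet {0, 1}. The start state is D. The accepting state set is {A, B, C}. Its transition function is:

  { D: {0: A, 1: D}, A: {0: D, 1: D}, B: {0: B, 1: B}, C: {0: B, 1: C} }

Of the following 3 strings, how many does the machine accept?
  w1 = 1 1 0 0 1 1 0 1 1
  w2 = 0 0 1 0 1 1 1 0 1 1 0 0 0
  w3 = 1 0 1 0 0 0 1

1

w1: Trace: D -1-> D -1-> D -0-> A -0-> D -1-> D -1-> D -0-> A -1-> D -1-> D  → end D, rejected
w2: Trace: D -0-> A -0-> D -1-> D -0-> A -1-> D -1-> D -1-> D -0-> A -1-> D -1-> D -0-> A -0-> D -0-> A  → end A, accepted
w3: Trace: D -1-> D -0-> A -1-> D -0-> A -0-> D -0-> A -1-> D  → end D, rejected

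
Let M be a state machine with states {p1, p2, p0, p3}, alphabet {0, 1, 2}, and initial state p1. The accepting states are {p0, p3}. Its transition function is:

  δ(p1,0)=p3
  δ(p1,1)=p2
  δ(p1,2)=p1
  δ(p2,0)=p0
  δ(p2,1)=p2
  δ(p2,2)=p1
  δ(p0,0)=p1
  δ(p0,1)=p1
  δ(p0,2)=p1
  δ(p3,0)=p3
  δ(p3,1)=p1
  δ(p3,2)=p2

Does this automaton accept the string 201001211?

No

start at p1
read '2': p1 → p1
read '0': p1 → p3
read '1': p3 → p1
read '0': p1 → p3
read '0': p3 → p3
read '1': p3 → p1
read '2': p1 → p1
read '1': p1 → p2
read '1': p2 → p2
End state p2 is not accepting.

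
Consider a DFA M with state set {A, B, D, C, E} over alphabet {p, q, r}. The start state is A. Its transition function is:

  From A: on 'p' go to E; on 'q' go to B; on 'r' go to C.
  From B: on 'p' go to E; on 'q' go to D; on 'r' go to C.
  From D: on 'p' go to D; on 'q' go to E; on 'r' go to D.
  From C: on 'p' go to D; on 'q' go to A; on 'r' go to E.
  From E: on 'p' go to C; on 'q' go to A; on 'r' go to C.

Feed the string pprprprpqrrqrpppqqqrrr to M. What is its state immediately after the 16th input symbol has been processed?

D

Trace: A -p-> E -p-> C -r-> E -p-> C -r-> E -p-> C -r-> E -p-> C -q-> A -r-> C -r-> E -q-> A -r-> C -p-> D -p-> D -p-> D
After 16 symbols: D.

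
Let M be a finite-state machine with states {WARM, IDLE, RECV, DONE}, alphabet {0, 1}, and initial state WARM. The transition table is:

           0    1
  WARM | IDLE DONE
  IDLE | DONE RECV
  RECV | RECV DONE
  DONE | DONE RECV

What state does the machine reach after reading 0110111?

RECV

start at WARM
read '0': WARM → IDLE
read '1': IDLE → RECV
read '1': RECV → DONE
read '0': DONE → DONE
read '1': DONE → RECV
read '1': RECV → DONE
read '1': DONE → RECV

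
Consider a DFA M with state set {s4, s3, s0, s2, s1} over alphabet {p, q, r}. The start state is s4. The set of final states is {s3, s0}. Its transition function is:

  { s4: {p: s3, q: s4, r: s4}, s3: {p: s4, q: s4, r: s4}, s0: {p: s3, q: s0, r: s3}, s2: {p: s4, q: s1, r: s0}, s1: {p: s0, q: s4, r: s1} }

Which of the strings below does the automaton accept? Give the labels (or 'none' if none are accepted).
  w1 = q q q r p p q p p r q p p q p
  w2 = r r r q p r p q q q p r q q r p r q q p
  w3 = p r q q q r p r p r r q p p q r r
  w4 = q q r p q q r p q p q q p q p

w1: Trace: s4 -q-> s4 -q-> s4 -q-> s4 -r-> s4 -p-> s3 -p-> s4 -q-> s4 -p-> s3 -p-> s4 -r-> s4 -q-> s4 -p-> s3 -p-> s4 -q-> s4 -p-> s3  → end s3, accepted
w2: Trace: s4 -r-> s4 -r-> s4 -r-> s4 -q-> s4 -p-> s3 -r-> s4 -p-> s3 -q-> s4 -q-> s4 -q-> s4 -p-> s3 -r-> s4 -q-> s4 -q-> s4 -r-> s4 -p-> s3 -r-> s4 -q-> s4 -q-> s4 -p-> s3  → end s3, accepted
w3: Trace: s4 -p-> s3 -r-> s4 -q-> s4 -q-> s4 -q-> s4 -r-> s4 -p-> s3 -r-> s4 -p-> s3 -r-> s4 -r-> s4 -q-> s4 -p-> s3 -p-> s4 -q-> s4 -r-> s4 -r-> s4  → end s4, rejected
w4: Trace: s4 -q-> s4 -q-> s4 -r-> s4 -p-> s3 -q-> s4 -q-> s4 -r-> s4 -p-> s3 -q-> s4 -p-> s3 -q-> s4 -q-> s4 -p-> s3 -q-> s4 -p-> s3  → end s3, accepted

w1, w2, w4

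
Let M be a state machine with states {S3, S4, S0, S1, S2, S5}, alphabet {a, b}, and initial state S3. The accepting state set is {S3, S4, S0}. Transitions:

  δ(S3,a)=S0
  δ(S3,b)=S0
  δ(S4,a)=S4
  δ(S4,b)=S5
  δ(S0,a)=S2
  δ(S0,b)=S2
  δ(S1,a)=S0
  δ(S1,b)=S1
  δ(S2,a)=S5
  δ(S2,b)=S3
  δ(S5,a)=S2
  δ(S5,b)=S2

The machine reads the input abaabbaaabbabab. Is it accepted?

S3 → S0 → S2 → S5 → S2 → S3 → S0 → S2 → S5 → S2 → S3 → S0 → S2 → S3 → S0 → S2
End state S2 is not accepting.

No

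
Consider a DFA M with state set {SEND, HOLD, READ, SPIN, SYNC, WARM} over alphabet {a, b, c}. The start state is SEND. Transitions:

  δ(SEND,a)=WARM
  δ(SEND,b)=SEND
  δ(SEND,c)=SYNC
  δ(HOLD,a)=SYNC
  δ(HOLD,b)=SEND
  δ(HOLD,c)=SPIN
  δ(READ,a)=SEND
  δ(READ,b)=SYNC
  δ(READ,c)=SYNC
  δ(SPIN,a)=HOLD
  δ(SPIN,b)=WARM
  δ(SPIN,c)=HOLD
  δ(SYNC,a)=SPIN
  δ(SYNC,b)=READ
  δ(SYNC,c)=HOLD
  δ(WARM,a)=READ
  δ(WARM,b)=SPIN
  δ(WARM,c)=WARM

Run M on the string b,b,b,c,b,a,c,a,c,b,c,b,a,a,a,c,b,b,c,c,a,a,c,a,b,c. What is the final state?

SEND → SEND → SEND → SEND → SYNC → READ → SEND → SYNC → SPIN → HOLD → SEND → SYNC → READ → SEND → WARM → READ → SYNC → READ → SYNC → HOLD → SPIN → HOLD → SYNC → HOLD → SYNC → READ → SYNC

SYNC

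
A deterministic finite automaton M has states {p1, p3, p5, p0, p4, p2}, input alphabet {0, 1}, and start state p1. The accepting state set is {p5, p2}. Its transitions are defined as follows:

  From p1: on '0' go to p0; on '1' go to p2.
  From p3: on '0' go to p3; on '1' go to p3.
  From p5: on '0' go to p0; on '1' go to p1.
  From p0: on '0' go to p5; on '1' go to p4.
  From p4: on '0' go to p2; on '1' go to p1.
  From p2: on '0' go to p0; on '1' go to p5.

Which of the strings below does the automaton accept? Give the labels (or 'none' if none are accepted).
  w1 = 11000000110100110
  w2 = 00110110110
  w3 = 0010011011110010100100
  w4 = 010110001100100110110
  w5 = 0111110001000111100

w5

w1: p1 → p2 → p5 → p0 → p5 → p0 → p5 → p0 → p5 → p1 → p2 → p0 → p4 → p2 → p0 → p4 → p1 → p0  → end p0, rejected
w2: p1 → p0 → p5 → p1 → p2 → p0 → p4 → p1 → p0 → p4 → p1 → p0  → end p0, rejected
w3: p1 → p0 → p5 → p1 → p0 → p5 → p1 → p2 → p0 → p4 → p1 → p2 → p5 → p0 → p5 → p1 → p0 → p4 → p2 → p0 → p4 → p2 → p0  → end p0, rejected
w4: p1 → p0 → p4 → p2 → p5 → p1 → p0 → p5 → p0 → p4 → p1 → p0 → p5 → p1 → p0 → p5 → p1 → p2 → p0 → p4 → p1 → p0  → end p0, rejected
w5: p1 → p0 → p4 → p1 → p2 → p5 → p1 → p0 → p5 → p0 → p4 → p2 → p0 → p5 → p1 → p2 → p5 → p1 → p0 → p5  → end p5, accepted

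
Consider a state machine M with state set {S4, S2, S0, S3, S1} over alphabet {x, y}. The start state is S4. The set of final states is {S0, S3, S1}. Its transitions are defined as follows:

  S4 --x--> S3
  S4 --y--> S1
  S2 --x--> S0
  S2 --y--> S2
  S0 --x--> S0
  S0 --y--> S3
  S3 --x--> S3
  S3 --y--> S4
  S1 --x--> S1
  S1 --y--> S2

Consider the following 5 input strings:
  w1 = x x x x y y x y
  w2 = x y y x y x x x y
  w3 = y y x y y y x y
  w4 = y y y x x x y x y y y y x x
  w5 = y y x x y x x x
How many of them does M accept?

3

w1:
  start at S4
  read 'x': S4 → S3
  read 'x': S3 → S3
  read 'x': S3 → S3
  read 'x': S3 → S3
  read 'y': S3 → S4
  read 'y': S4 → S1
  read 'x': S1 → S1
  read 'y': S1 → S2
  end S2, rejected
w2:
  start at S4
  read 'x': S4 → S3
  read 'y': S3 → S4
  read 'y': S4 → S1
  read 'x': S1 → S1
  read 'y': S1 → S2
  read 'x': S2 → S0
  read 'x': S0 → S0
  read 'x': S0 → S0
  read 'y': S0 → S3
  end S3, accepted
w3:
  start at S4
  read 'y': S4 → S1
  read 'y': S1 → S2
  read 'x': S2 → S0
  read 'y': S0 → S3
  read 'y': S3 → S4
  read 'y': S4 → S1
  read 'x': S1 → S1
  read 'y': S1 → S2
  end S2, rejected
w4:
  start at S4
  read 'y': S4 → S1
  read 'y': S1 → S2
  read 'y': S2 → S2
  read 'x': S2 → S0
  read 'x': S0 → S0
  read 'x': S0 → S0
  read 'y': S0 → S3
  read 'x': S3 → S3
  read 'y': S3 → S4
  read 'y': S4 → S1
  read 'y': S1 → S2
  read 'y': S2 → S2
  read 'x': S2 → S0
  read 'x': S0 → S0
  end S0, accepted
w5:
  start at S4
  read 'y': S4 → S1
  read 'y': S1 → S2
  read 'x': S2 → S0
  read 'x': S0 → S0
  read 'y': S0 → S3
  read 'x': S3 → S3
  read 'x': S3 → S3
  read 'x': S3 → S3
  end S3, accepted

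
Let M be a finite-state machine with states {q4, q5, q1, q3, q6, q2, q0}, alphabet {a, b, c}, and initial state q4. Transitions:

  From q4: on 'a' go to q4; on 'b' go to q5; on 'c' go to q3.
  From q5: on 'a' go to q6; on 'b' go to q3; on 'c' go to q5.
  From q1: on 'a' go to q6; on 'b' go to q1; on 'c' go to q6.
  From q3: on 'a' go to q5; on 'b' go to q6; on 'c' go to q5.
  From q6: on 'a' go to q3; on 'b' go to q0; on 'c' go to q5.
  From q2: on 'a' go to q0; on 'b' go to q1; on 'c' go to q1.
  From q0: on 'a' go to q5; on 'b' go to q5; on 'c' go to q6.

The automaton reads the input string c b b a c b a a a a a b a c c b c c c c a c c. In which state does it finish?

q4 → q3 → q6 → q0 → q5 → q5 → q3 → q5 → q6 → q3 → q5 → q6 → q0 → q5 → q5 → q5 → q3 → q5 → q5 → q5 → q5 → q6 → q5 → q5

q5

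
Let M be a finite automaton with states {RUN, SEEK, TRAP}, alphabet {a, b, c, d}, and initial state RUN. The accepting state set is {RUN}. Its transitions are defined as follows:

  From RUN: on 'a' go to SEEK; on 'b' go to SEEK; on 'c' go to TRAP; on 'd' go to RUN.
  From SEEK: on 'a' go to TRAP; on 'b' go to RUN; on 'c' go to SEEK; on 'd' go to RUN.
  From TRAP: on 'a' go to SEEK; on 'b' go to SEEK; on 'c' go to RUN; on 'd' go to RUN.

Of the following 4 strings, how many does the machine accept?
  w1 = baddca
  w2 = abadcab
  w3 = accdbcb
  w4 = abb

2

w1:
  start at RUN
  read 'b': RUN → SEEK
  read 'a': SEEK → TRAP
  read 'd': TRAP → RUN
  read 'd': RUN → RUN
  read 'c': RUN → TRAP
  read 'a': TRAP → SEEK
  end SEEK, rejected
w2:
  start at RUN
  read 'a': RUN → SEEK
  read 'b': SEEK → RUN
  read 'a': RUN → SEEK
  read 'd': SEEK → RUN
  read 'c': RUN → TRAP
  read 'a': TRAP → SEEK
  read 'b': SEEK → RUN
  end RUN, accepted
w3:
  start at RUN
  read 'a': RUN → SEEK
  read 'c': SEEK → SEEK
  read 'c': SEEK → SEEK
  read 'd': SEEK → RUN
  read 'b': RUN → SEEK
  read 'c': SEEK → SEEK
  read 'b': SEEK → RUN
  end RUN, accepted
w4:
  start at RUN
  read 'a': RUN → SEEK
  read 'b': SEEK → RUN
  read 'b': RUN → SEEK
  end SEEK, rejected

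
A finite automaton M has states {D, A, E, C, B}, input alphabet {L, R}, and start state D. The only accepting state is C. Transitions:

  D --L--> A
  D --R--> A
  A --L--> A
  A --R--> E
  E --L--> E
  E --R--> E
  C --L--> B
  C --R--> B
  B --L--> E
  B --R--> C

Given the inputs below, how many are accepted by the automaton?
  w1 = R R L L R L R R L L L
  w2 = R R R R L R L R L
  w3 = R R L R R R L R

0

w1: D → A → E → E → E → E → E → E → E → E → E → E  → end E, rejected
w2: D → A → E → E → E → E → E → E → E → E  → end E, rejected
w3: D → A → E → E → E → E → E → E → E  → end E, rejected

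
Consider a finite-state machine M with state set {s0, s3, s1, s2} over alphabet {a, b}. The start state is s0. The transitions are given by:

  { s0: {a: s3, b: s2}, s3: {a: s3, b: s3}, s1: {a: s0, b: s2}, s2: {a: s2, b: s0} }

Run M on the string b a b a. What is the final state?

Trace: s0 -b-> s2 -a-> s2 -b-> s0 -a-> s3

s3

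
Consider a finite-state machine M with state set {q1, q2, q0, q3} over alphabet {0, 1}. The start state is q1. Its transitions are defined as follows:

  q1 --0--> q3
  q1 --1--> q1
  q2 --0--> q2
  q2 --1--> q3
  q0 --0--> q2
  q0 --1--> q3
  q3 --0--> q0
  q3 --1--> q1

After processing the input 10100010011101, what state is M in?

q1

q1 → q1 → q3 → q1 → q3 → q0 → q2 → q3 → q0 → q2 → q3 → q1 → q1 → q3 → q1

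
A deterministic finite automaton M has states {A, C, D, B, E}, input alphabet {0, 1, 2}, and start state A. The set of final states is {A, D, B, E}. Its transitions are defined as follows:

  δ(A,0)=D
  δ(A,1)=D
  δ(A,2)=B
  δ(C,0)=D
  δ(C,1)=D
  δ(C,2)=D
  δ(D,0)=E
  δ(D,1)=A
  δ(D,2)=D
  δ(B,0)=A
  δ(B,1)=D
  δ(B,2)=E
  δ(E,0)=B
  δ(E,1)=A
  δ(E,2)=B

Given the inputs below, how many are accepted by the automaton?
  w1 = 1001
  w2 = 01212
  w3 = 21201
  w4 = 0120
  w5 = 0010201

w1: A → D → E → B → D  → end D, accepted
w2: A → D → A → B → D → D  → end D, accepted
w3: A → B → D → D → E → A  → end A, accepted
w4: A → D → A → B → A  → end A, accepted
w5: A → D → E → A → D → D → E → A  → end A, accepted

5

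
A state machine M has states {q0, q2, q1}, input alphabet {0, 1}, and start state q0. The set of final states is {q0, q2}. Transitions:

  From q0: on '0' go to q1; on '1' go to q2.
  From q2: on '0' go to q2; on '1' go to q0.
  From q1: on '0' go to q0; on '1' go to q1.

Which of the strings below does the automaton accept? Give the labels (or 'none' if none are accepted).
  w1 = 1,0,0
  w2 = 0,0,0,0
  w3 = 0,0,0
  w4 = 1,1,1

w1, w2, w4

w1: Trace: q0 -1-> q2 -0-> q2 -0-> q2  → end q2, accepted
w2: Trace: q0 -0-> q1 -0-> q0 -0-> q1 -0-> q0  → end q0, accepted
w3: Trace: q0 -0-> q1 -0-> q0 -0-> q1  → end q1, rejected
w4: Trace: q0 -1-> q2 -1-> q0 -1-> q2  → end q2, accepted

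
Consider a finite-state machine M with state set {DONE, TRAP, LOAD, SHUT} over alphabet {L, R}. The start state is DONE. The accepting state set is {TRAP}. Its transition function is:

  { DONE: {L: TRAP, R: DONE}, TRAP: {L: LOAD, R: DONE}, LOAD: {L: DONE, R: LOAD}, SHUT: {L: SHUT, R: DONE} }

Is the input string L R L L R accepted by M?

start at DONE
read 'L': DONE → TRAP
read 'R': TRAP → DONE
read 'L': DONE → TRAP
read 'L': TRAP → LOAD
read 'R': LOAD → LOAD
End state LOAD is not accepting.

No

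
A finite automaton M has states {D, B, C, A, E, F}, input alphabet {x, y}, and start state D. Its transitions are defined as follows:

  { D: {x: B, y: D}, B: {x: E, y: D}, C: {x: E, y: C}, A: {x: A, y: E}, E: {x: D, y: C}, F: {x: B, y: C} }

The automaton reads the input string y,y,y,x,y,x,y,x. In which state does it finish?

Trace: D -y-> D -y-> D -y-> D -x-> B -y-> D -x-> B -y-> D -x-> B

B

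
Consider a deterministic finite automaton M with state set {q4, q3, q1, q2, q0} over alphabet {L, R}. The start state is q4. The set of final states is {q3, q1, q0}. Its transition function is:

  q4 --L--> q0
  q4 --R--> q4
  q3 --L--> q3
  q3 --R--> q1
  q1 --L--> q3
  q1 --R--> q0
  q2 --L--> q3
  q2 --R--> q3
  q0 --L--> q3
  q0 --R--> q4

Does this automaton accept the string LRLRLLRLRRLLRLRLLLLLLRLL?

q4 → q0 → q4 → q0 → q4 → q0 → q3 → q1 → q3 → q1 → q0 → q3 → q3 → q1 → q3 → q1 → q3 → q3 → q3 → q3 → q3 → q3 → q1 → q3 → q3
End state q3 is accepting.

Yes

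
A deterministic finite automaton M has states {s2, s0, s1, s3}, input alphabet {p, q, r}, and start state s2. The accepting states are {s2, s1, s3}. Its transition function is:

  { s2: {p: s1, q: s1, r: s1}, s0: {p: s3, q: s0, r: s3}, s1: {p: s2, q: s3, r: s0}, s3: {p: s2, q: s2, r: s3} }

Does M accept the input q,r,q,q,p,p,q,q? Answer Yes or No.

Yes

start at s2
read 'q': s2 → s1
read 'r': s1 → s0
read 'q': s0 → s0
read 'q': s0 → s0
read 'p': s0 → s3
read 'p': s3 → s2
read 'q': s2 → s1
read 'q': s1 → s3
End state s3 is accepting.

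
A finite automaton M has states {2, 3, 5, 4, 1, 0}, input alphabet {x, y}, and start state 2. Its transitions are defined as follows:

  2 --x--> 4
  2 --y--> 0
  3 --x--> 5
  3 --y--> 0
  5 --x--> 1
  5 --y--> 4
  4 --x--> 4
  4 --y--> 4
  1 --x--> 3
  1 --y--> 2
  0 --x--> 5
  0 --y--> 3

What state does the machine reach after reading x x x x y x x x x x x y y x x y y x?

start at 2
read 'x': 2 → 4
read 'x': 4 → 4
read 'x': 4 → 4
read 'x': 4 → 4
read 'y': 4 → 4
read 'x': 4 → 4
read 'x': 4 → 4
read 'x': 4 → 4
read 'x': 4 → 4
read 'x': 4 → 4
read 'x': 4 → 4
read 'y': 4 → 4
read 'y': 4 → 4
read 'x': 4 → 4
read 'x': 4 → 4
read 'y': 4 → 4
read 'y': 4 → 4
read 'x': 4 → 4

4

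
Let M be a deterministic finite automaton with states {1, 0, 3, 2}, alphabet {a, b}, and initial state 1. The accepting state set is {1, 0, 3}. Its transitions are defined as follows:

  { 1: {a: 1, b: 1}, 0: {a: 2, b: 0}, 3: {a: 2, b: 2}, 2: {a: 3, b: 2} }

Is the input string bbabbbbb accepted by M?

start at 1
read 'b': 1 → 1
read 'b': 1 → 1
read 'a': 1 → 1
read 'b': 1 → 1
read 'b': 1 → 1
read 'b': 1 → 1
read 'b': 1 → 1
read 'b': 1 → 1
End state 1 is accepting.

Yes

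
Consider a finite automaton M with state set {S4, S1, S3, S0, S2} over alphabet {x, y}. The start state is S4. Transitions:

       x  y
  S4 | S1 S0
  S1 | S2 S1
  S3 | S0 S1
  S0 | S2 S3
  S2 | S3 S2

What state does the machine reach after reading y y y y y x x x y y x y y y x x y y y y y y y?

S1

Trace: S4 -y-> S0 -y-> S3 -y-> S1 -y-> S1 -y-> S1 -x-> S2 -x-> S3 -x-> S0 -y-> S3 -y-> S1 -x-> S2 -y-> S2 -y-> S2 -y-> S2 -x-> S3 -x-> S0 -y-> S3 -y-> S1 -y-> S1 -y-> S1 -y-> S1 -y-> S1 -y-> S1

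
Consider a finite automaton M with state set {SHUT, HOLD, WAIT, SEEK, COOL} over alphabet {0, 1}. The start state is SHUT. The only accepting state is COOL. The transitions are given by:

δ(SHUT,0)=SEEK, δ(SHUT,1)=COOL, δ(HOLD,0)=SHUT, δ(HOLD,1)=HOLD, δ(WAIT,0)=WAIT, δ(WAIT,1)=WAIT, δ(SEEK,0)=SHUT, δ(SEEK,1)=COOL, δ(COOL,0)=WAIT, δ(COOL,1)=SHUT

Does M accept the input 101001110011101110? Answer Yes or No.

Trace: SHUT -1-> COOL -0-> WAIT -1-> WAIT -0-> WAIT -0-> WAIT -1-> WAIT -1-> WAIT -1-> WAIT -0-> WAIT -0-> WAIT -1-> WAIT -1-> WAIT -1-> WAIT -0-> WAIT -1-> WAIT -1-> WAIT -1-> WAIT -0-> WAIT
End state WAIT is not accepting.

No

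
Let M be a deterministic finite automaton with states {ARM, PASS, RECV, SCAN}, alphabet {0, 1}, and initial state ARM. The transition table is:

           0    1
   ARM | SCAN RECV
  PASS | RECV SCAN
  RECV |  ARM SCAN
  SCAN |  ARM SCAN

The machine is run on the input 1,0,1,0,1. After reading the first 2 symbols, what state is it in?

start at ARM
read '1': ARM → RECV
read '0': RECV → ARM
After 2 symbols: ARM.

ARM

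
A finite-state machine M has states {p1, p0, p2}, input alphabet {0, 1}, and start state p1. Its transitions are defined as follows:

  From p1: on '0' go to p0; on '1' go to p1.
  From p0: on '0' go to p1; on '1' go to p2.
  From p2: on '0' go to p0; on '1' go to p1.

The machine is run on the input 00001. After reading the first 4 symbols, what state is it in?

start at p1
read '0': p1 → p0
read '0': p0 → p1
read '0': p1 → p0
read '0': p0 → p1
After 4 symbols: p1.

p1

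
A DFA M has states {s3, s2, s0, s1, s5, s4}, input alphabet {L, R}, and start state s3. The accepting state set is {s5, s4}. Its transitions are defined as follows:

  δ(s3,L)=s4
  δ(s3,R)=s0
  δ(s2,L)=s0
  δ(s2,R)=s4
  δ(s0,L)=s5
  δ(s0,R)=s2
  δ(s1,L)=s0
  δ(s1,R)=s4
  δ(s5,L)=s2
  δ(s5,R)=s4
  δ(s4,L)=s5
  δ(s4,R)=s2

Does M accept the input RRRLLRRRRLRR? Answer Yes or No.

start at s3
read 'R': s3 → s0
read 'R': s0 → s2
read 'R': s2 → s4
read 'L': s4 → s5
read 'L': s5 → s2
read 'R': s2 → s4
read 'R': s4 → s2
read 'R': s2 → s4
read 'R': s4 → s2
read 'L': s2 → s0
read 'R': s0 → s2
read 'R': s2 → s4
End state s4 is accepting.

Yes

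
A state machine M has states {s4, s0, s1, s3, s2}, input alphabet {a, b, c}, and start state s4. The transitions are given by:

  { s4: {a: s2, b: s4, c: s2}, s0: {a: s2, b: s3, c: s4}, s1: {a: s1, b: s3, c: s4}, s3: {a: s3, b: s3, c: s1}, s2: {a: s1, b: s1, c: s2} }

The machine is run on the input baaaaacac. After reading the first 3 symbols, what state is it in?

s1

Trace: s4 -b-> s4 -a-> s2 -a-> s1
After 3 symbols: s1.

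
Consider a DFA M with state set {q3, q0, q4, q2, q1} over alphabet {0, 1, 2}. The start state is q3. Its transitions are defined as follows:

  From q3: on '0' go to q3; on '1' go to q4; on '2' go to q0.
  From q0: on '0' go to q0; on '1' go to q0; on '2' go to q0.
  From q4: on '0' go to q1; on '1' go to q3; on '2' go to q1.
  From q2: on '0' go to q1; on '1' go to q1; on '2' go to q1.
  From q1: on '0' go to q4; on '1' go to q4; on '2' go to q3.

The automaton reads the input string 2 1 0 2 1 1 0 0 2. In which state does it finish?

q0

q3 → q0 → q0 → q0 → q0 → q0 → q0 → q0 → q0 → q0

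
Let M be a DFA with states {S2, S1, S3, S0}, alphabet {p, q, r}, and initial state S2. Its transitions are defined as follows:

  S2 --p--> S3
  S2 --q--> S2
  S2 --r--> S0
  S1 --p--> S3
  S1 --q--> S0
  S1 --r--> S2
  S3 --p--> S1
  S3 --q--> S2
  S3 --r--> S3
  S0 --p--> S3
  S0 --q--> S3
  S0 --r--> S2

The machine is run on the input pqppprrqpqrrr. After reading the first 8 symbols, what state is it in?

S2

Trace: S2 -p-> S3 -q-> S2 -p-> S3 -p-> S1 -p-> S3 -r-> S3 -r-> S3 -q-> S2
After 8 symbols: S2.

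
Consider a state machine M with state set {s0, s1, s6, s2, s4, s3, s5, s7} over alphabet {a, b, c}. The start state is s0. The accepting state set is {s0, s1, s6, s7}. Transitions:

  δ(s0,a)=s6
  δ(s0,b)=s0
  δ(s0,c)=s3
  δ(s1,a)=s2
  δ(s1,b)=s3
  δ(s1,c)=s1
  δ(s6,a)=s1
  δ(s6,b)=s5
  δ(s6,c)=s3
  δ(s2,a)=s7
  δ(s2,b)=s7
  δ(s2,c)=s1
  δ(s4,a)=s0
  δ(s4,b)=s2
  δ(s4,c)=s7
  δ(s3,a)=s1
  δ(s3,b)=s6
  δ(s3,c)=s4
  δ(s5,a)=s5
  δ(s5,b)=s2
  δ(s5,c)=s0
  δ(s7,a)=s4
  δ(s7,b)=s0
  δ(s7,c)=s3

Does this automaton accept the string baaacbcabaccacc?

No

start at s0
read 'b': s0 → s0
read 'a': s0 → s6
read 'a': s6 → s1
read 'a': s1 → s2
read 'c': s2 → s1
read 'b': s1 → s3
read 'c': s3 → s4
read 'a': s4 → s0
read 'b': s0 → s0
read 'a': s0 → s6
read 'c': s6 → s3
read 'c': s3 → s4
read 'a': s4 → s0
read 'c': s0 → s3
read 'c': s3 → s4
End state s4 is not accepting.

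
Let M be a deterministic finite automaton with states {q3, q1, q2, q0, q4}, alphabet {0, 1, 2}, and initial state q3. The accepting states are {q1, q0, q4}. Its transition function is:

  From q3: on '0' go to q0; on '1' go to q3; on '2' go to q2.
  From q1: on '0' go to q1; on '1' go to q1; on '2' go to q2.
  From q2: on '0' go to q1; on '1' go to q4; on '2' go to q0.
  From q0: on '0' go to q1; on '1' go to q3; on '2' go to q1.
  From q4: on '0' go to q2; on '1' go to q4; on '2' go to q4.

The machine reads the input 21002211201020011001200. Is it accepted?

Yes

q3 → q2 → q4 → q2 → q1 → q2 → q0 → q3 → q3 → q2 → q1 → q1 → q1 → q2 → q1 → q1 → q1 → q1 → q1 → q1 → q1 → q2 → q1 → q1
End state q1 is accepting.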